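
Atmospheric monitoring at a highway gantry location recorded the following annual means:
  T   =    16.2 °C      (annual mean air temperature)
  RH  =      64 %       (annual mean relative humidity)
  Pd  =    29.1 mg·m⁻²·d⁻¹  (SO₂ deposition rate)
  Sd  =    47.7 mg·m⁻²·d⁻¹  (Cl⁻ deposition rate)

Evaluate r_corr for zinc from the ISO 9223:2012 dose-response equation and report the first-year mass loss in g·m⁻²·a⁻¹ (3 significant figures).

zinc: T>10 °C ⇒ hinge -0.071·(16.2−10) = -0.4402
  SO₂ term: 0.0129·29.1^0.44·exp(0.046·64-0.4402) = 0.6952
  Cl⁻ term: 0.0175·47.7^0.57·exp(0.008·64+0.085·16.2) = 1.048
  r_corr = 0.6952 + 1.048 = 1.743 μm/a
Convert to mass loss: 1.743 μm/a × 7.14 g/cm³ = 12.44 g·m⁻²·a⁻¹

r_corr = 12.4 g·m⁻²·a⁻¹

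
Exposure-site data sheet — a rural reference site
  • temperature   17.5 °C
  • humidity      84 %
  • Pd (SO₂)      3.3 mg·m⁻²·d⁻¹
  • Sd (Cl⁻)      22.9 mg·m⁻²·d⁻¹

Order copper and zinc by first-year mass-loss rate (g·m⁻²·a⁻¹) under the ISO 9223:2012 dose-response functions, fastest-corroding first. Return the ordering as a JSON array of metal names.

["copper", "zinc"]

copper: T>10 °C ⇒ hinge -0.080·(17.5−10) = -0.6000
  Pd branch = 0.0053·Pd^0.26·e^(0.059·RH+f) = 0.5635 μm/a
  Sd branch = 0.01025·Sd^0.27·e^(0.036·RH+0.049·T) = 1.158 μm/a
  sum: 0.5635 + 1.158 → r_corr = 1.721 μm/a
  mass loss = 1.721 μm/a × 8.96 g/cm³ = 15.42 g·m⁻²·a⁻¹
zinc: temperature factor f = -0.071·(7.5) = -0.5325
  SO₂ term: 0.0129·3.3^0.44·exp(0.046·84-0.5325) = 0.6104
  Sd branch = 0.0175·Sd^0.57·e^(0.008·RH+0.085·T) = 0.9037 μm/a
  r_corr = 0.6104 + 0.9037 = 1.514 μm/a
  mass loss = 1.514 μm/a × 7.14 g/cm³ = 10.81 g·m⁻²·a⁻¹
Ordering by g·m⁻²·a⁻¹: copper (15.4) > zinc (10.8)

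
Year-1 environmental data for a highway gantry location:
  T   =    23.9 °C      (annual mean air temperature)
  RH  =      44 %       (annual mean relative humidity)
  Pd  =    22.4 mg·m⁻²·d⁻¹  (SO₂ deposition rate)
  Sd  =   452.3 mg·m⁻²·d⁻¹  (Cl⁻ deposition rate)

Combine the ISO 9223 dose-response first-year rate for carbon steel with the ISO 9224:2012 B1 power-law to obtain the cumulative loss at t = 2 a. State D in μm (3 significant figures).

D(2) = 86.7 μm

carbon steel: f(T) = -0.054·(T−10) [T>10 °C] = -0.7506
  sulphur-dioxide contribution → 10.15 μm/a
  chloride contribution → 50.2 μm/a
  total first-year rate 60.35 μm/a
Power-law: D(2) = r_corr · 2^0.523
  D(2) = 60.35 × 2^0.523 = 60.35 × 1.437 = 86.72 μm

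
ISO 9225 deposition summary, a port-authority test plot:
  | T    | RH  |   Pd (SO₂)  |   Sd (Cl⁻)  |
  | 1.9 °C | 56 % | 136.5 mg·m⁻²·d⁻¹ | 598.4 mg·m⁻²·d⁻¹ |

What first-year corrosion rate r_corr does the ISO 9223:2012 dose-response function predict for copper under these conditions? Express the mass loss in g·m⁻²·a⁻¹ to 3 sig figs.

r_corr = 5.93 g·m⁻²·a⁻¹

copper: temperature factor f = +0.126·(-8.1) = -1.0206
  Pd branch = 0.0053·Pd^0.26·e^(0.059·RH+f) = 0.1867 μm/a
  Cl⁻ term: 0.01025·598.4^0.27·exp(0.036·56+0.049·1.9) = 0.4748
  sum: 0.1867 + 0.4748 → r_corr = 0.6614 μm/a
Convert to mass loss: 0.6614 μm/a × 8.96 g/cm³ = 5.927 g·m⁻²·a⁻¹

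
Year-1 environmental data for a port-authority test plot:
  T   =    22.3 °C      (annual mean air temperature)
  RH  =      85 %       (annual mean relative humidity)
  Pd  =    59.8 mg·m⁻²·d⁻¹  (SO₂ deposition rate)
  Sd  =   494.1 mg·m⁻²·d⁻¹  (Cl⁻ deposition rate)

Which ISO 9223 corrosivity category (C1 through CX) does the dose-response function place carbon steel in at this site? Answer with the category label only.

carbon steel: T>10 °C ⇒ hinge -0.054·(22.3−10) = -0.6642
  Pd branch = 1.77·Pd^0.52·e^(0.02·RH+f) = 41.85 μm/a
  Cl⁻ term: 0.102·494.1^0.62·exp(0.033·85+0.04·22.3) = 192.5
  r_corr = 41.85 + 192.5 = 234.3 μm/a
ISO 9223 Table 2 (carbon steel): 200 < 234 ≤ 700 μm/a ⇒ CX

CX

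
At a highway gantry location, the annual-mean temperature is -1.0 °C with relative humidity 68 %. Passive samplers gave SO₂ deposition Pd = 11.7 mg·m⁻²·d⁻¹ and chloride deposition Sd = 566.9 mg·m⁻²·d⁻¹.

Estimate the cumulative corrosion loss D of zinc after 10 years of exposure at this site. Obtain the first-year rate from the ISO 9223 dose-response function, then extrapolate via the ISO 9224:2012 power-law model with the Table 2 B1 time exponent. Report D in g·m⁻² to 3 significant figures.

D(10) = 74.3 g·m⁻²

zinc: temperature factor f = +0.038·(-11.0) = -0.4180
  sulphur-dioxide contribution → 0.5722 μm/a
  chloride contribution → 1.028 μm/a
  ⇒ r_corr(zinc) = 1.6 μm/a
Power-law: D(10) = r_corr · 10^0.813
  D(10) = 1.6 × 10^0.813 = 1.6 × 6.501 = 10.4 μm
  Mass loss = 10.4 μm × 7.14 g/cm³ = 74.27 g·m⁻²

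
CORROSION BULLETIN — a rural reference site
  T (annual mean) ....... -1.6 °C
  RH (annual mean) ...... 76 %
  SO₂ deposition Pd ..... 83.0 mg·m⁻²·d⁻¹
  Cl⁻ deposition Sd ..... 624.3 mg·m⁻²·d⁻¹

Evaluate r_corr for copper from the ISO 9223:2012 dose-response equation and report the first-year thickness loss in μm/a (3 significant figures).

r_corr = 1.17 μm/a

copper: T≤10 °C ⇒ hinge +0.126·(-1.6−10) = -1.4616
  sulphur-dioxide contribution → 0.3434 μm/a
  chloride contribution → 0.8311 μm/a
  total first-year rate 1.175 μm/a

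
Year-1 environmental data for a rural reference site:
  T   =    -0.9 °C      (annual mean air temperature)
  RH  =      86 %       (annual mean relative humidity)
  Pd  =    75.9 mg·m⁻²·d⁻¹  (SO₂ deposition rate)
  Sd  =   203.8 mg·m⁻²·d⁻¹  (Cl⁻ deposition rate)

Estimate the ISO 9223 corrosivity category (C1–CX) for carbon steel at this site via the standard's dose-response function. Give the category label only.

C4

carbon steel: temperature factor f = +0.150·(-10.9) = -1.6350
  sulphur-dioxide contribution → 18.31 μm/a
  chloride contribution → 45.42 μm/a
  ⇒ r_corr(carbon steel) = 63.72 μm/a
ISO 9223 Table 2 (carbon steel): 50 < 63.7 ≤ 80 μm/a ⇒ C4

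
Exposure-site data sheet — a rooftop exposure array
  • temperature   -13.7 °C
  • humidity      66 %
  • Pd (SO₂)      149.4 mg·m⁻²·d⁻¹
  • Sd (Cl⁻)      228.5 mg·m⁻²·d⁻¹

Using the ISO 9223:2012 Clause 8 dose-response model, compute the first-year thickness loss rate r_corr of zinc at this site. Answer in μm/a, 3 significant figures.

r_corr = 1.19 μm/a

zinc: f(T) = +0.038·(T−10) [T≤10 °C] = -0.9006
  sulphur-dioxide contribution → 0.9879 μm/a
  chloride contribution → 0.2047 μm/a
  ⇒ r_corr(zinc) = 1.193 μm/a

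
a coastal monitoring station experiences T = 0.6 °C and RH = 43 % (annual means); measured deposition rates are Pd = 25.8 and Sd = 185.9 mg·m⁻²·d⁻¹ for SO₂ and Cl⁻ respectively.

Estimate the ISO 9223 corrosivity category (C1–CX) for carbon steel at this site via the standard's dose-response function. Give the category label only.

C2

carbon steel: f(T) = +0.150·(T−10) [T≤10 °C] = -1.4100
  SO₂ term: 1.77·25.8^0.52·exp(0.02·43-1.4100) = 5.535
  Sd branch = 0.102·Sd^0.62·e^(0.033·RH+0.04·T) = 11.02 μm/a
  sum: 5.535 + 11.02 → r_corr = 16.56 μm/a
ISO 9223 Table 2 (carbon steel): 1.3 < 16.6 ≤ 25 μm/a ⇒ C2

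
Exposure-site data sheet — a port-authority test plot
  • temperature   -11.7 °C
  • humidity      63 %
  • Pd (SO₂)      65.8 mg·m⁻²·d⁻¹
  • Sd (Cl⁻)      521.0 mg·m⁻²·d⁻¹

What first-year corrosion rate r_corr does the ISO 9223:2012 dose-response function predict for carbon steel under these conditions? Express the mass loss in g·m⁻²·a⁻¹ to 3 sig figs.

carbon steel: T≤10 °C ⇒ hinge +0.150·(-11.7−10) = -3.2550
  Pd branch = 1.77·Pd^0.52·e^(0.02·RH+f) = 2.123 μm/a
  Sd branch = 0.102·Sd^0.62·e^(0.033·RH+0.04·T) = 24.7 μm/a
  r_corr = 2.123 + 24.7 = 26.82 μm/a
Convert to mass loss: 26.82 μm/a × 7.85 g/cm³ = 210.6 g·m⁻²·a⁻¹

r_corr = 211 g·m⁻²·a⁻¹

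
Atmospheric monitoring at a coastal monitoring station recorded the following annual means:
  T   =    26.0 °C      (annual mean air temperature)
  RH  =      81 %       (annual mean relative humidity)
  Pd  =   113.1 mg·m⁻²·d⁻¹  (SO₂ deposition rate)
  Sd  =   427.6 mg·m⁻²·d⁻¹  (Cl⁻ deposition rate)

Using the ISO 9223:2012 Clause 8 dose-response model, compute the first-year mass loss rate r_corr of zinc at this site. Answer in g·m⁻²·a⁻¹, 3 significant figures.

zinc: temperature factor f = -0.071·(16.0) = -1.1360
  sulphur-dioxide contribution → 1.377 μm/a
  chloride contribution → 9.637 μm/a
  ⇒ r_corr(zinc) = 11.01 μm/a
Convert to mass loss: 11.01 μm/a × 7.14 g/cm³ = 78.64 g·m⁻²·a⁻¹

r_corr = 78.6 g·m⁻²·a⁻¹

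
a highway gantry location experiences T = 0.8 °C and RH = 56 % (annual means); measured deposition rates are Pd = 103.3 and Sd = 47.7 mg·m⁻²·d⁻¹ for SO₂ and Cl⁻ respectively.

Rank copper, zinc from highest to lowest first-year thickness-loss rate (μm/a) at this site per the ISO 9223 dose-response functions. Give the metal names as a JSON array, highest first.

copper: f(T) = +0.126·(T−10) [T≤10 °C] = -1.1592
  sulphur-dioxide contribution → 0.1512 μm/a
  chloride contribution → 0.2272 μm/a
  ⇒ r_corr(copper) = 0.3784 μm/a
zinc: temperature factor f = +0.038·(-9.2) = -0.3496
  sulphur-dioxide contribution → 0.9198 μm/a
  chloride contribution → 0.2654 μm/a
  ⇒ r_corr(zinc) = 1.185 μm/a
Ordering by μm/a: zinc (1.19) > copper (0.378)

["zinc", "copper"]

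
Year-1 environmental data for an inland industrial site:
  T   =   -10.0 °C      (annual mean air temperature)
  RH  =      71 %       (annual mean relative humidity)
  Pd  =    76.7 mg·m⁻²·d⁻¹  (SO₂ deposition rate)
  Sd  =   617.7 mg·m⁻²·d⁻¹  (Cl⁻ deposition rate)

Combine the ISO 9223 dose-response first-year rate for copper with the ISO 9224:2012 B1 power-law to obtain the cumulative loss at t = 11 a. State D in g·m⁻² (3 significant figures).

copper: f(T) = +0.126·(T−10) [T≤10 °C] = -2.5200
  Pd branch = 0.0053·Pd^0.26·e^(0.059·RH+f) = 0.08693 μm/a
  Sd branch = 0.01025·Sd^0.27·e^(0.036·RH+0.049·T) = 0.4587 μm/a
  sum: 0.08693 + 0.4587 → r_corr = 0.5456 μm/a
Power-law: D(11) = r_corr · 11^0.667
  D(11) = 0.5456 × 11^0.667 = 0.5456 × 4.95 = 2.701 μm
  Mass loss = 2.701 μm × 8.96 g/cm³ = 24.2 g·m⁻²

D(11) = 24.2 g·m⁻²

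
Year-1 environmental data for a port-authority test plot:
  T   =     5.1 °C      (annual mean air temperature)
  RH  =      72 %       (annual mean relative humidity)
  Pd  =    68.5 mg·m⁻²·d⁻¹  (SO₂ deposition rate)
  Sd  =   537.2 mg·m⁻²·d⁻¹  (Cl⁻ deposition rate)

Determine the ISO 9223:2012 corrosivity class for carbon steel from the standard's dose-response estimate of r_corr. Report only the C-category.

carbon steel: T≤10 °C ⇒ hinge +0.150·(5.1−10) = -0.7350
  Pd branch = 1.77·Pd^0.52·e^(0.02·RH+f) = 32.26 μm/a
  Sd branch = 0.102·Sd^0.62·e^(0.033·RH+0.04·T) = 66.34 μm/a
  sum: 32.26 + 66.34 → r_corr = 98.6 μm/a
Category bounds: 80…200 μm/a bracket r_corr ⇒ C5

C5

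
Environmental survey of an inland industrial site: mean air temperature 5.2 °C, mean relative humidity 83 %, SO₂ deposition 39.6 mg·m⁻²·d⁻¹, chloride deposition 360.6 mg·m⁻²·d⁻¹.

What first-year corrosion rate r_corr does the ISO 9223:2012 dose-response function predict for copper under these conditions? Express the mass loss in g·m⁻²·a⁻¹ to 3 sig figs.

copper: T≤10 °C ⇒ hinge +0.126·(5.2−10) = -0.6048
  sulphur-dioxide contribution → 1.009 μm/a
  chloride contribution → 1.287 μm/a
  total first-year rate 2.295 μm/a
Convert to mass loss: 2.295 μm/a × 8.96 g/cm³ = 20.57 g·m⁻²·a⁻¹

r_corr = 20.6 g·m⁻²·a⁻¹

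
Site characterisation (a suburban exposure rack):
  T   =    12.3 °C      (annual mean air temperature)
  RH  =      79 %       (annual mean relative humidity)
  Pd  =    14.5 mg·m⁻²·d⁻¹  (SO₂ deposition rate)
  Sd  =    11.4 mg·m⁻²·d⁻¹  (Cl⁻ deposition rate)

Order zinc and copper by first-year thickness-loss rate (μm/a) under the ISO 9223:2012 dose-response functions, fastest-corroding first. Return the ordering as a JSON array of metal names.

["zinc", "copper"]

zinc: temperature factor f = -0.071·(2.3) = -0.1633
  SO₂ term: 0.0129·14.5^0.44·exp(0.046·79-0.1633) = 1.346
  Sd branch = 0.0175·Sd^0.57·e^(0.008·RH+0.085·T) = 0.375 μm/a
  sum: 1.346 + 0.375 → r_corr = 1.721 μm/a
copper: temperature factor f = -0.080·(2.3) = -0.1840
  SO₂ term: 0.0053·14.5^0.26·exp(0.059·79-0.1840) = 0.9345
  Sd branch = 0.01025·Sd^0.27·e^(0.036·RH+0.049·T) = 0.6208 μm/a
  sum: 0.9345 + 0.6208 → r_corr = 1.555 μm/a
Ordering by μm/a: zinc (1.72) > copper (1.56)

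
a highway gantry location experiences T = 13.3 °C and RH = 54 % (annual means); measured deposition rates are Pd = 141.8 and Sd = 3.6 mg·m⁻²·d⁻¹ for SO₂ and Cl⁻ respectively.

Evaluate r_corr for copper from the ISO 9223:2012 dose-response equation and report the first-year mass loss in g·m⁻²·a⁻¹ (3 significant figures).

r_corr = 4.94 g·m⁻²·a⁻¹

copper: T>10 °C ⇒ hinge -0.080·(13.3−10) = -0.2640
  SO₂ term: 0.0053·141.8^0.26·exp(0.059·54-0.2640) = 0.357
  Sd branch = 0.01025·Sd^0.27·e^(0.036·RH+0.049·T) = 0.1942 μm/a
  sum: 0.357 + 0.1942 → r_corr = 0.5512 μm/a
Convert to mass loss: 0.5512 μm/a × 8.96 g/cm³ = 4.939 g·m⁻²·a⁻¹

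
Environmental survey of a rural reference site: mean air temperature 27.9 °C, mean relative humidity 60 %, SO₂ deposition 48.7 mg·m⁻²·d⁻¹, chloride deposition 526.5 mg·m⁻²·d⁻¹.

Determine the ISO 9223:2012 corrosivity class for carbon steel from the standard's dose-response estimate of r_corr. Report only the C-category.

C5

carbon steel: T>10 °C ⇒ hinge -0.054·(27.9−10) = -0.9666
  sulphur-dioxide contribution → 16.86 μm/a
  chloride contribution → 109.8 μm/a
  total first-year rate 126.6 μm/a
127 μm/a falls in (80, 200] for carbon steel → category C5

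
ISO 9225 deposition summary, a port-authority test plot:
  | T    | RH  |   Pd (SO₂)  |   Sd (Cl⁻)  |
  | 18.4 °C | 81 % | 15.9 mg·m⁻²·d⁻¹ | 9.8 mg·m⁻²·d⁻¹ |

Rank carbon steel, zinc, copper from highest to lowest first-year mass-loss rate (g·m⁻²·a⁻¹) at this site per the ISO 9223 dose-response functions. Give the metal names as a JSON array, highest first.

carbon steel: f(T) = -0.054·(T−10) [T>10 °C] = -0.4536
  Pd branch = 1.77·Pd^0.52·e^(0.02·RH+f) = 23.95 μm/a
  Sd branch = 0.102·Sd^0.62·e^(0.033·RH+0.04·T) = 12.7 μm/a
  sum: 23.95 + 12.7 → r_corr = 36.64 μm/a
  mass loss = 36.64 μm/a × 7.85 g/cm³ = 287.7 g·m⁻²·a⁻¹
zinc: f(T) = -0.071·(T−10) [T>10 °C] = -0.5964
  SO₂ term: 0.0129·15.9^0.44·exp(0.046·81-0.5964) = 0.9963
  Cl⁻ term: 0.0175·9.8^0.57·exp(0.008·81+0.085·18.4) = 0.5871
  sum: 0.9963 + 0.5871 → r_corr = 1.583 μm/a
  mass loss = 1.583 μm/a × 7.14 g/cm³ = 11.31 g·m⁻²·a⁻¹
copper: f(T) = -0.080·(T−10) [T>10 °C] = -0.6720
  SO₂ term: 0.0053·15.9^0.26·exp(0.059·81-0.6720) = 0.6611
  Sd branch = 0.01025·Sd^0.27·e^(0.036·RH+0.049·T) = 0.8636 μm/a
  sum: 0.6611 + 0.8636 → r_corr = 1.525 μm/a
  mass loss = 1.525 μm/a × 8.96 g/cm³ = 13.66 g·m⁻²·a⁻¹
Ordering by g·m⁻²·a⁻¹: carbon steel (288) > copper (13.7) > zinc (11.3)

["carbon steel", "copper", "zinc"]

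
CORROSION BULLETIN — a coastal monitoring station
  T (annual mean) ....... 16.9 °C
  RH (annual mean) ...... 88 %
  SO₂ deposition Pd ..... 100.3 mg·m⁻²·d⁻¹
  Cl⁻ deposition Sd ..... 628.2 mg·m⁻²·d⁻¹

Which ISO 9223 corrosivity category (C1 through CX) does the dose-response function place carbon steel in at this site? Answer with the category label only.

carbon steel: temperature factor f = -0.054·(6.9) = -0.3726
  Pd branch = 1.77·Pd^0.52·e^(0.02·RH+f) = 77.84 μm/a
  Sd branch = 0.102·Sd^0.62·e^(0.033·RH+0.04·T) = 198.7 μm/a
  sum: 77.84 + 198.7 → r_corr = 276.5 μm/a
Category bounds: 200…700 μm/a bracket r_corr ⇒ CX

CX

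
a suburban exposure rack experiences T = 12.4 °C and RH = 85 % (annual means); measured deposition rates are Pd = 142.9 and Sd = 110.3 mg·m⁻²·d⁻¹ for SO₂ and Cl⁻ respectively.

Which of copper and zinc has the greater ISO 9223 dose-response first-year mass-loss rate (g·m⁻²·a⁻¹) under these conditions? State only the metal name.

copper: f(T) = -0.080·(T−10) [T>10 °C] = -0.1920
  SO₂ term: 0.0053·142.9^0.26·exp(0.059·85-0.1920) = 2.394
  Cl⁻ term: 0.01025·110.3^0.27·exp(0.036·85+0.049·12.4) = 1.429
  sum: 2.394 + 1.429 → r_corr = 3.823 μm/a
  mass loss = 3.823 μm/a × 8.96 g/cm³ = 34.26 g·m⁻²·a⁻¹
zinc: T>10 °C ⇒ hinge -0.071·(12.4−10) = -0.1704
  SO₂ term: 0.0129·142.9^0.44·exp(0.046·85-0.1704) = 4.818
  Sd branch = 0.0175·Sd^0.57·e^(0.008·RH+0.085·T) = 1.447 μm/a
  sum: 4.818 + 1.447 → r_corr = 6.265 μm/a
  mass loss = 6.265 μm/a × 7.14 g/cm³ = 44.73 g·m⁻²·a⁻¹
Ordering by g·m⁻²·a⁻¹: zinc (44.7) > copper (34.3)

zinc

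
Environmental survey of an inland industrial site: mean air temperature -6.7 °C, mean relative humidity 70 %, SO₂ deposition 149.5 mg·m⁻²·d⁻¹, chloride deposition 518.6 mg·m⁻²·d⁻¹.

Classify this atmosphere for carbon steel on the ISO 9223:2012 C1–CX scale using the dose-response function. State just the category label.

C3

carbon steel: T≤10 °C ⇒ hinge +0.150·(-6.7−10) = -2.5050
  Pd branch = 1.77·Pd^0.52·e^(0.02·RH+f) = 7.923 μm/a
  Sd branch = 0.102·Sd^0.62·e^(0.033·RH+0.04·T) = 37.9 μm/a
  sum: 7.923 + 37.9 → r_corr = 45.82 μm/a
45.8 μm/a falls in (25, 50] for carbon steel → category C3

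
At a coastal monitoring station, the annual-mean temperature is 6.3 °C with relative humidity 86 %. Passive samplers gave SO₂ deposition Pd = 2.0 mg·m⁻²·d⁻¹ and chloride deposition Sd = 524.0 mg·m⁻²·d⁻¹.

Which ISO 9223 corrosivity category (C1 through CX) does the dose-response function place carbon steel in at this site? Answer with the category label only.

C5

carbon steel: f(T) = +0.150·(T−10) [T≤10 °C] = -0.5550
  sulphur-dioxide contribution → 8.137 μm/a
  chloride contribution → 108.8 μm/a
  ⇒ r_corr(carbon steel) = 116.9 μm/a
117 μm/a falls in (80, 200] for carbon steel → category C5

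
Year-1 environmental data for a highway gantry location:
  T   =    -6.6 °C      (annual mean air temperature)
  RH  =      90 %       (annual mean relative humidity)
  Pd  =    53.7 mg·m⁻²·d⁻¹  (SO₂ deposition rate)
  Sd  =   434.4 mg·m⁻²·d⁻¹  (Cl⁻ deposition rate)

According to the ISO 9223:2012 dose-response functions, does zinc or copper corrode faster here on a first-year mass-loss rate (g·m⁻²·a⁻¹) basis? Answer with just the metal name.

zinc: T≤10 °C ⇒ hinge +0.038·(-6.6−10) = -0.6308
  SO₂ term: 0.0129·53.7^0.44·exp(0.046·90-0.6308) = 2.488
  Sd branch = 0.0175·Sd^0.57·e^(0.008·RH+0.085·T) = 0.6542 μm/a
  sum: 2.488 + 0.6542 → r_corr = 3.142 μm/a
  mass loss = 3.142 μm/a × 7.14 g/cm³ = 22.43 g·m⁻²·a⁻¹
copper: T≤10 °C ⇒ hinge +0.126·(-6.6−10) = -2.0916
  Pd branch = 0.0053·Pd^0.26·e^(0.059·RH+f) = 0.3731 μm/a
  Cl⁻ term: 0.01025·434.4^0.27·exp(0.036·90+0.049·-6.6) = 0.9764
  r_corr = 0.3731 + 0.9764 = 1.349 μm/a
  mass loss = 1.349 μm/a × 8.96 g/cm³ = 12.09 g·m⁻²·a⁻¹
Ordering by g·m⁻²·a⁻¹: zinc (22.4) > copper (12.1)

zinc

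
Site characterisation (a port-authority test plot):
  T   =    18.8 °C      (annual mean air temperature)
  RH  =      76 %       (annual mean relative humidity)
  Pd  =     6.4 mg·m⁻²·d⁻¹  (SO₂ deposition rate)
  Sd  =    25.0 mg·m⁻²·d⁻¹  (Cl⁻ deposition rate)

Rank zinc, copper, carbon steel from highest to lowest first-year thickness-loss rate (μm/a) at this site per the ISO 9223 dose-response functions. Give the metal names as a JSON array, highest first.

zinc: T>10 °C ⇒ hinge -0.071·(18.8−10) = -0.6248
  sulphur-dioxide contribution → 0.5155 μm/a
  chloride contribution → 0.9952 μm/a
  ⇒ r_corr(zinc) = 1.511 μm/a
copper: f(T) = -0.080·(T−10) [T>10 °C] = -0.7040
  sulphur-dioxide contribution → 0.3763 μm/a
  chloride contribution → 0.9473 μm/a
  ⇒ r_corr(copper) = 1.324 μm/a
carbon steel: temperature factor f = -0.054·(8.8) = -0.4752
  sulphur-dioxide contribution → 13.21 μm/a
  chloride contribution → 19.55 μm/a
  total first-year rate 32.76 μm/a
Ordering by μm/a: carbon steel (32.8) > zinc (1.51) > copper (1.32)

["carbon steel", "zinc", "copper"]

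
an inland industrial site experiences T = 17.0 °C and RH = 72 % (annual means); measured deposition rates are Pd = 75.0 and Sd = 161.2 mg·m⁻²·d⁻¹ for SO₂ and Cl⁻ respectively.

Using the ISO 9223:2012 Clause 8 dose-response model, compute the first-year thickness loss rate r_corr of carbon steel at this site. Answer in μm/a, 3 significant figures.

carbon steel: temperature factor f = -0.054·(7.0) = -0.3780
  sulphur-dioxide contribution → 48.33 μm/a
  chloride contribution → 50.63 μm/a
  total first-year rate 98.96 μm/a

r_corr = 99.0 μm/a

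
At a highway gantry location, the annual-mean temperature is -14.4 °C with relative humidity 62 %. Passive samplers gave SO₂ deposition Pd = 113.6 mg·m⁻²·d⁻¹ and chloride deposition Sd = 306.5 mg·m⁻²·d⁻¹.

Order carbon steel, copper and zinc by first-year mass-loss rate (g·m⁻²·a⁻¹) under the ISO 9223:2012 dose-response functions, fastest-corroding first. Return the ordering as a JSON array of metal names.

carbon steel: T≤10 °C ⇒ hinge +0.150·(-14.4−10) = -3.6600
  SO₂ term: 1.77·113.6^0.52·exp(0.02·62-3.6600) = 1.844
  Sd branch = 0.102·Sd^0.62·e^(0.033·RH+0.04·T) = 15.44 μm/a
  sum: 1.844 + 15.44 → r_corr = 17.28 μm/a
  mass loss = 17.28 μm/a × 7.85 g/cm³ = 135.7 g·m⁻²·a⁻¹
copper: T≤10 °C ⇒ hinge +0.126·(-14.4−10) = -3.0744
  SO₂ term: 0.0053·113.6^0.26·exp(0.059·62-3.0744) = 0.03252
  Sd branch = 0.01025·Sd^0.27·e^(0.036·RH+0.049·T) = 0.2213 μm/a
  sum: 0.03252 + 0.2213 → r_corr = 0.2538 μm/a
  mass loss = 0.2538 μm/a × 8.96 g/cm³ = 2.274 g·m⁻²·a⁻¹
zinc: T≤10 °C ⇒ hinge +0.038·(-14.4−10) = -0.9272
  Pd branch = 0.0129·Pd^0.44·e^(0.046·RH+f) = 0.7094 μm/a
  Cl⁻ term: 0.0175·306.5^0.57·exp(0.008·62+0.085·-14.4) = 0.2209
  r_corr = 0.7094 + 0.2209 = 0.9303 μm/a
  mass loss = 0.9303 μm/a × 7.14 g/cm³ = 6.642 g·m⁻²·a⁻¹
Ordering by g·m⁻²·a⁻¹: carbon steel (136) > zinc (6.64) > copper (2.27)

["carbon steel", "zinc", "copper"]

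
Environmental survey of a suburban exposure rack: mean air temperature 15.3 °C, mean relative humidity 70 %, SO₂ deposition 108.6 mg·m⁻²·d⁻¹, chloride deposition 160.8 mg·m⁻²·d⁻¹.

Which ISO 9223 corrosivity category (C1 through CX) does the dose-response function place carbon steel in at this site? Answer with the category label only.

C5

carbon steel: T>10 °C ⇒ hinge -0.054·(15.3−10) = -0.2862
  SO₂ term: 1.77·108.6^0.52·exp(0.02·70-0.2862) = 61.71
  Cl⁻ term: 0.102·160.8^0.62·exp(0.033·70+0.04·15.3) = 44.21
  r_corr = 61.71 + 44.21 = 105.9 μm/a
ISO 9223 Table 2 (carbon steel): 80 < 106 ≤ 200 μm/a ⇒ C5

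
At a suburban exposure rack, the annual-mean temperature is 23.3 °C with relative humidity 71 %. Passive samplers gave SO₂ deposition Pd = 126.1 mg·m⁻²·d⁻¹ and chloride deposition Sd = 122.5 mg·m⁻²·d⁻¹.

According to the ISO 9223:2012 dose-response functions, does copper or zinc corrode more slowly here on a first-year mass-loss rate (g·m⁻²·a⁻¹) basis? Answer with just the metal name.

copper

copper: T>10 °C ⇒ hinge -0.080·(23.3−10) = -1.0640
  SO₂ term: 0.0053·126.1^0.26·exp(0.059·71-1.0640) = 0.4243
  Cl⁻ term: 0.01025·122.5^0.27·exp(0.036·71+0.049·23.3) = 1.515
  r_corr = 0.4243 + 1.515 = 1.939 μm/a
  mass loss = 1.939 μm/a × 8.96 g/cm³ = 17.38 g·m⁻²·a⁻¹
zinc: temperature factor f = -0.071·(13.3) = -0.9443
  SO₂ term: 0.0129·126.1^0.44·exp(0.046·71-0.9443) = 1.105
  Sd branch = 0.0175·Sd^0.57·e^(0.008·RH+0.085·T) = 3.468 μm/a
  sum: 1.105 + 3.468 → r_corr = 4.573 μm/a
  mass loss = 4.573 μm/a × 7.14 g/cm³ = 32.65 g·m⁻²·a⁻¹
Ordering by g·m⁻²·a⁻¹: zinc (32.6) > copper (17.4)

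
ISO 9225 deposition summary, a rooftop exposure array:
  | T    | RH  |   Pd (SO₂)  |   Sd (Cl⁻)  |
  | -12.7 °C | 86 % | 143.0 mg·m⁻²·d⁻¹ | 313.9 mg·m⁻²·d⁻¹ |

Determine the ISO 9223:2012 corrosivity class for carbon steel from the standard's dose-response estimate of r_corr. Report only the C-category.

carbon steel: temperature factor f = +0.150·(-22.7) = -3.4050
  Pd branch = 1.77·Pd^0.52·e^(0.02·RH+f) = 4.335 μm/a
  Sd branch = 0.102·Sd^0.62·e^(0.033·RH+0.04·T) = 37.03 μm/a
  sum: 4.335 + 37.03 → r_corr = 41.36 μm/a
41.4 μm/a falls in (25, 50] for carbon steel → category C3

C3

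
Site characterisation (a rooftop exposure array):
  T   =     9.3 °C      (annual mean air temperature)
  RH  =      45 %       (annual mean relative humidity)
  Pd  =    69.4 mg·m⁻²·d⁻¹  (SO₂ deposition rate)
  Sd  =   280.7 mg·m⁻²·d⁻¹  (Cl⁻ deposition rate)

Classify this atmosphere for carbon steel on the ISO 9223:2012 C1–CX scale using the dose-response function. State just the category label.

carbon steel: T≤10 °C ⇒ hinge +0.150·(9.3−10) = -0.1050
  sulphur-dioxide contribution → 35.54 μm/a
  chloride contribution → 21.53 μm/a
  total first-year rate 57.07 μm/a
Category bounds: 50…80 μm/a bracket r_corr ⇒ C4

C4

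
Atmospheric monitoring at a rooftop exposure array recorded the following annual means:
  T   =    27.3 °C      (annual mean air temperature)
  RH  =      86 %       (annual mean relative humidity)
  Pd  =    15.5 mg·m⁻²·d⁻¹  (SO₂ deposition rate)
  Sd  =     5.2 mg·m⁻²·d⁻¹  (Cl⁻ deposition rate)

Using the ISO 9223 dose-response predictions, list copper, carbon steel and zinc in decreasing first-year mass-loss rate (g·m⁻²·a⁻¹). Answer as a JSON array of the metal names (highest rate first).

["carbon steel", "copper", "zinc"]

copper: f(T) = -0.080·(T−10) [T>10 °C] = -1.3840
  SO₂ term: 0.0053·15.5^0.26·exp(0.059·86-1.3840) = 0.4328
  Cl⁻ term: 0.01025·5.2^0.27·exp(0.036·86+0.049·27.3) = 1.348
  r_corr = 0.4328 + 1.348 = 1.78 μm/a
  mass loss = 1.78 μm/a × 8.96 g/cm³ = 15.95 g·m⁻²·a⁻¹
carbon steel: f(T) = -0.054·(T−10) [T>10 °C] = -0.9342
  Pd branch = 1.77·Pd^0.52·e^(0.02·RH+f) = 16.15 μm/a
  Cl⁻ term: 0.102·5.2^0.62·exp(0.033·86+0.04·27.3) = 14.43
  r_corr = 16.15 + 14.43 = 30.58 μm/a
  mass loss = 30.58 μm/a × 7.85 g/cm³ = 240.1 g·m⁻²·a⁻¹
zinc: T>10 °C ⇒ hinge -0.071·(27.3−10) = -1.2283
  Pd branch = 0.0129·Pd^0.44·e^(0.046·RH+f) = 0.6591 μm/a
  Sd branch = 0.0175·Sd^0.57·e^(0.008·RH+0.085·T) = 0.9073 μm/a
  sum: 0.6591 + 0.9073 → r_corr = 1.566 μm/a
  mass loss = 1.566 μm/a × 7.14 g/cm³ = 11.18 g·m⁻²·a⁻¹
Ordering by g·m⁻²·a⁻¹: carbon steel (240) > copper (16) > zinc (11.2)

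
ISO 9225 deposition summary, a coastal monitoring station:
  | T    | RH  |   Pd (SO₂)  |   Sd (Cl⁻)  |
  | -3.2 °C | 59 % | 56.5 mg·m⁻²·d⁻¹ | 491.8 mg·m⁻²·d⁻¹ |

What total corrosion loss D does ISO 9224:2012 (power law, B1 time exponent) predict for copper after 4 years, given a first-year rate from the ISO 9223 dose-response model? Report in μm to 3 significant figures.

D(4) = 1.22 μm

copper: f(T) = +0.126·(T−10) [T≤10 °C] = -1.6632
  SO₂ term: 0.0053·56.5^0.26·exp(0.059·59-1.6632) = 0.09317
  Sd branch = 0.01025·Sd^0.27·e^(0.036·RH+0.049·T) = 0.3907 μm/a
  sum: 0.09317 + 0.3907 → r_corr = 0.4839 μm/a
Power-law: D(4) = r_corr · 4^0.667
  D(4) = 0.4839 × 4^0.667 = 0.4839 × 2.521 = 1.22 μm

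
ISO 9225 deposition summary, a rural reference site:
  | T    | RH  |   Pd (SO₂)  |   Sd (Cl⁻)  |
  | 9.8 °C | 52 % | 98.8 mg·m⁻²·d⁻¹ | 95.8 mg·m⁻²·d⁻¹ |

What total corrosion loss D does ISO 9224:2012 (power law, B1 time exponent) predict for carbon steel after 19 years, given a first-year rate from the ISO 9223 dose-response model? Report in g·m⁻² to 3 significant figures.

carbon steel: T≤10 °C ⇒ hinge +0.150·(9.8−10) = -0.0300
  sulphur-dioxide contribution → 52.95 μm/a
  chloride contribution → 14.21 μm/a
  ⇒ r_corr(carbon steel) = 67.16 μm/a
Power-law: D(19) = r_corr · 19^0.523
  D(19) = 67.16 × 19^0.523 = 67.16 × 4.664 = 313.3 μm
  Mass loss = 313.3 μm × 7.85 g/cm³ = 2459 g·m⁻²

D(19) = 2.46e+03 g·m⁻²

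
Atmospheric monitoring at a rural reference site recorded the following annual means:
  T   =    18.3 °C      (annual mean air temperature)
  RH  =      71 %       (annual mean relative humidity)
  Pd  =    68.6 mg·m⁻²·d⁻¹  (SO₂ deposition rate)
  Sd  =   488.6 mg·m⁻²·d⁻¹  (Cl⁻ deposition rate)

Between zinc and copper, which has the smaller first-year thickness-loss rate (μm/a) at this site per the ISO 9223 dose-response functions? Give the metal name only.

zinc: T>10 °C ⇒ hinge -0.071·(18.3−10) = -0.5893
  SO₂ term: 0.0129·68.6^0.44·exp(0.046·71-0.5893) = 1.205
  Sd branch = 0.0175·Sd^0.57·e^(0.008·RH+0.085·T) = 4.988 μm/a
  r_corr = 1.205 + 4.988 = 6.194 μm/a
copper: f(T) = -0.080·(T−10) [T>10 °C] = -0.6640
  Pd branch = 0.0053·Pd^0.26·e^(0.059·RH+f) = 0.5403 μm/a
  Cl⁻ term: 0.01025·488.6^0.27·exp(0.036·71+0.049·18.3) = 1.723
  r_corr = 0.5403 + 1.723 = 2.263 μm/a
Ordering by μm/a: zinc (6.19) > copper (2.26)

copper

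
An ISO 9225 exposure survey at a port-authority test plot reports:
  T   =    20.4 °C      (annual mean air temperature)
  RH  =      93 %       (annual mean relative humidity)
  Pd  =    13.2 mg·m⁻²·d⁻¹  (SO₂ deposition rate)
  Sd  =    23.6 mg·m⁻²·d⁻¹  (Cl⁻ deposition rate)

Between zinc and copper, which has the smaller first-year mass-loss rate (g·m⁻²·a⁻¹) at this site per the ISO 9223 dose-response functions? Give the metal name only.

zinc

zinc: temperature factor f = -0.071·(10.4) = -0.7384
  SO₂ term: 0.0129·13.2^0.44·exp(0.046·93-0.7384) = 1.383
  Cl⁻ term: 0.0175·23.6^0.57·exp(0.008·93+0.085·20.4) = 1.264
  sum: 1.383 + 1.264 → r_corr = 2.647 μm/a
  mass loss = 2.647 μm/a × 7.14 g/cm³ = 18.9 g·m⁻²·a⁻¹
copper: f(T) = -0.080·(T−10) [T>10 °C] = -0.8320
  Pd branch = 0.0053·Pd^0.26·e^(0.059·RH+f) = 1.09 μm/a
  Cl⁻ term: 0.01025·23.6^0.27·exp(0.036·93+0.049·20.4) = 1.86
  sum: 1.09 + 1.86 → r_corr = 2.95 μm/a
  mass loss = 2.95 μm/a × 8.96 g/cm³ = 26.43 g·m⁻²·a⁻¹
Ordering by g·m⁻²·a⁻¹: copper (26.4) > zinc (18.9)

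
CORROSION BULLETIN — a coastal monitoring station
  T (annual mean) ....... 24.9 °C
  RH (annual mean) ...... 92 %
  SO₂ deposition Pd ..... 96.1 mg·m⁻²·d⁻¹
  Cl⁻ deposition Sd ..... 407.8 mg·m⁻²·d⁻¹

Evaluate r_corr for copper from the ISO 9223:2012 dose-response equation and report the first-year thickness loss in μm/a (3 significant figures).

r_corr = 6.03 μm/a

copper: temperature factor f = -0.080·(14.9) = -1.1920
  SO₂ term: 0.0053·96.1^0.26·exp(0.059·92-1.1920) = 1.201
  Sd branch = 0.01025·Sd^0.27·e^(0.036·RH+0.049·T) = 4.828 μm/a
  r_corr = 1.201 + 4.828 = 6.029 μm/a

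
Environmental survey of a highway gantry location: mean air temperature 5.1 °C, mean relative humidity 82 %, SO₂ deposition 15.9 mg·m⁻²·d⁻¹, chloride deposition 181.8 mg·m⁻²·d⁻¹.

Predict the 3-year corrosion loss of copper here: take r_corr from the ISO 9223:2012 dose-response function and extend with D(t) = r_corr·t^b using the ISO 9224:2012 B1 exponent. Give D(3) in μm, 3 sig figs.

D(3) = 3.68 μm

copper: temperature factor f = +0.126·(-4.9) = -0.6174
  Pd branch = 0.0053·Pd^0.26·e^(0.059·RH+f) = 0.7407 μm/a
  Cl⁻ term: 0.01025·181.8^0.27·exp(0.036·82+0.049·5.1) = 1.027
  r_corr = 0.7407 + 1.027 = 1.767 μm/a
Power-law: D(3) = r_corr · 3^0.667
  D(3) = 1.767 × 3^0.667 = 1.767 × 2.081 = 3.677 μm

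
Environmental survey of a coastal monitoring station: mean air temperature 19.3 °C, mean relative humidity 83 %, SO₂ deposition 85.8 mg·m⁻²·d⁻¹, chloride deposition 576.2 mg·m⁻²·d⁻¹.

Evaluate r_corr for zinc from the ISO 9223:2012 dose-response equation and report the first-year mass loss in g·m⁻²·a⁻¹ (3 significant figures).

r_corr = 62.3 g·m⁻²·a⁻¹

zinc: f(T) = -0.071·(T−10) [T>10 °C] = -0.6603
  sulphur-dioxide contribution → 2.151 μm/a
  chloride contribution → 6.567 μm/a
  ⇒ r_corr(zinc) = 8.719 μm/a
Convert to mass loss: 8.719 μm/a × 7.14 g/cm³ = 62.25 g·m⁻²·a⁻¹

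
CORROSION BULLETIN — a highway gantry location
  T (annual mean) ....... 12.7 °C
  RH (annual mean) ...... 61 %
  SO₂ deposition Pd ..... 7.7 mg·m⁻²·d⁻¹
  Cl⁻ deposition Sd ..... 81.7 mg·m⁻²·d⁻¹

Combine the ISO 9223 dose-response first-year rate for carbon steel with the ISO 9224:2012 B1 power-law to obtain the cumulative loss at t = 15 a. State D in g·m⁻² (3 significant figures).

carbon steel: f(T) = -0.054·(T−10) [T>10 °C] = -0.1458
  Pd branch = 1.77·Pd^0.52·e^(0.02·RH+f) = 14.98 μm/a
  Sd branch = 0.102·Sd^0.62·e^(0.033·RH+0.04·T) = 19.46 μm/a
  sum: 14.98 + 19.46 → r_corr = 34.43 μm/a
ISO 9224: D(t) = r_corr · t^b with b = 0.523 (carbon steel, B1)
  D(15) = 34.43 × 15^0.523 = 34.43 × 4.122 = 141.9 μm
  Mass loss = 141.9 μm × 7.85 g/cm³ = 1114 g·m⁻²

D(15) = 1.11e+03 g·m⁻²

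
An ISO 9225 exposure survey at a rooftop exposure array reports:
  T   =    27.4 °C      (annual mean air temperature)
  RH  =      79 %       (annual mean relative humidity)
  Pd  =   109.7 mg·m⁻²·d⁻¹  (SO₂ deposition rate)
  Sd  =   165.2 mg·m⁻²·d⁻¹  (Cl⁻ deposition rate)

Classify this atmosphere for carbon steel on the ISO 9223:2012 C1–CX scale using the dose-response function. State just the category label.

C5

carbon steel: T>10 °C ⇒ hinge -0.054·(27.4−10) = -0.9396
  SO₂ term: 1.77·109.7^0.52·exp(0.02·79-0.9396) = 38.64
  Cl⁻ term: 0.102·165.2^0.62·exp(0.033·79+0.04·27.4) = 98.17
  sum: 38.64 + 98.17 → r_corr = 136.8 μm/a
137 μm/a falls in (80, 200] for carbon steel → category C5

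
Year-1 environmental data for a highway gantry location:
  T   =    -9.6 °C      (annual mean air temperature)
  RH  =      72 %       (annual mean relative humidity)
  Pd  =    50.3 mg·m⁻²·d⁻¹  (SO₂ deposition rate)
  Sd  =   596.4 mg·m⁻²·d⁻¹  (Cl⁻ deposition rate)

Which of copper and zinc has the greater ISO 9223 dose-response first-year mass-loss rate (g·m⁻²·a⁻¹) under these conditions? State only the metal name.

zinc

copper: T≤10 °C ⇒ hinge +0.126·(-9.6−10) = -2.4696
  Pd branch = 0.0053·Pd^0.26·e^(0.059·RH+f) = 0.0869 μm/a
  Cl⁻ term: 0.01025·596.4^0.27·exp(0.036·72+0.049·-9.6) = 0.4803
  r_corr = 0.0869 + 0.4803 = 0.5672 μm/a
  mass loss = 0.5672 μm/a × 8.96 g/cm³ = 5.082 g·m⁻²·a⁻¹
zinc: f(T) = +0.038·(T−10) [T≤10 °C] = -0.7448
  SO₂ term: 0.0129·50.3^0.44·exp(0.046·72-0.7448) = 0.9423
  Sd branch = 0.0175·Sd^0.57·e^(0.008·RH+0.085·T) = 0.5259 μm/a
  sum: 0.9423 + 0.5259 → r_corr = 1.468 μm/a
  mass loss = 1.468 μm/a × 7.14 g/cm³ = 10.48 g·m⁻²·a⁻¹
Ordering by g·m⁻²·a⁻¹: zinc (10.5) > copper (5.08)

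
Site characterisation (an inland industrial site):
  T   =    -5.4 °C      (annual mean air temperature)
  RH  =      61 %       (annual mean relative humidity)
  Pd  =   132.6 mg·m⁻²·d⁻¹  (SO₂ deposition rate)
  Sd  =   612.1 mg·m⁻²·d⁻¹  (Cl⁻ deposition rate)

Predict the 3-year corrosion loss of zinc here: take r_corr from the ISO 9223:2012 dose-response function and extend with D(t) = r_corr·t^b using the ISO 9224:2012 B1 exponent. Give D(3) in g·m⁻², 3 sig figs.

zinc: f(T) = +0.038·(T−10) [T≤10 °C] = -0.5852
  SO₂ term: 0.0129·132.6^0.44·exp(0.046·61-0.5852) = 1.021
  Cl⁻ term: 0.0175·612.1^0.57·exp(0.008·61+0.085·-5.4) = 0.6984
  r_corr = 1.021 + 0.6984 = 1.719 μm/a
ISO 9224: D(t) = r_corr · t^b with b = 0.813 (zinc, B1)
  D(3) = 1.719 × 3^0.813 = 1.719 × 2.443 = 4.2 μm
  Mass loss = 4.2 μm × 7.14 g/cm³ = 29.99 g·m⁻²

D(3) = 30.0 g·m⁻²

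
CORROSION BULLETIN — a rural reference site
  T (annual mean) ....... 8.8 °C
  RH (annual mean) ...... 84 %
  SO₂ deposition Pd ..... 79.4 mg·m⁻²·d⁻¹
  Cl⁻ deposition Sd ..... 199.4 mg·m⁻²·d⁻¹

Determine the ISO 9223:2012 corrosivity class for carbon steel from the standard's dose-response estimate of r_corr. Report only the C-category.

C5

carbon steel: temperature factor f = +0.150·(-1.2) = -0.1800
  Pd branch = 1.77·Pd^0.52·e^(0.02·RH+f) = 77.15 μm/a
  Cl⁻ term: 0.102·199.4^0.62·exp(0.033·84+0.04·8.8) = 61.83
  sum: 77.15 + 61.83 → r_corr = 139 μm/a
ISO 9223 Table 2 (carbon steel): 80 < 139 ≤ 200 μm/a ⇒ C5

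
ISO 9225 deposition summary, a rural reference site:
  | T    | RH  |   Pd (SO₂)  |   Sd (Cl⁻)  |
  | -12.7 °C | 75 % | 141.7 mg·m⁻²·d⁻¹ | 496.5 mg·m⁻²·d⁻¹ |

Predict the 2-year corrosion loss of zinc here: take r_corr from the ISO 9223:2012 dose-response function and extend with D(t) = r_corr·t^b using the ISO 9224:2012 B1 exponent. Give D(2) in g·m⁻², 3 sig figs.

zinc: temperature factor f = +0.038·(-22.7) = -0.8626
  sulphur-dioxide contribution → 1.517 μm/a
  chloride contribution → 0.3728 μm/a
  ⇒ r_corr(zinc) = 1.889 μm/a
ISO 9224: D(t) = r_corr · t^b with b = 0.813 (zinc, B1)
  D(2) = 1.889 × 2^0.813 = 1.889 × 1.757 = 3.319 μm
  Mass loss = 3.319 μm × 7.14 g/cm³ = 23.7 g·m⁻²

D(2) = 23.7 g·m⁻²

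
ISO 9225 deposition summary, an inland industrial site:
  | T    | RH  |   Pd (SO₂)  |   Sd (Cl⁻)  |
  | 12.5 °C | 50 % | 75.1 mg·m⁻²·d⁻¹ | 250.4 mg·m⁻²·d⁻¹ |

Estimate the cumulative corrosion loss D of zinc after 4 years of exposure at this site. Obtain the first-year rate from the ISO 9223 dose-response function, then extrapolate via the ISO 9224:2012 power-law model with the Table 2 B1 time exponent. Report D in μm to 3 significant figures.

zinc: temperature factor f = -0.071·(2.5) = -0.1775
  sulphur-dioxide contribution → 0.7205 μm/a
  chloride contribution → 1.76 μm/a
  total first-year rate 2.48 μm/a
Power-law: D(4) = r_corr · 4^0.813
  D(4) = 2.48 × 4^0.813 = 2.48 × 3.087 = 7.655 μm

D(4) = 7.66 μm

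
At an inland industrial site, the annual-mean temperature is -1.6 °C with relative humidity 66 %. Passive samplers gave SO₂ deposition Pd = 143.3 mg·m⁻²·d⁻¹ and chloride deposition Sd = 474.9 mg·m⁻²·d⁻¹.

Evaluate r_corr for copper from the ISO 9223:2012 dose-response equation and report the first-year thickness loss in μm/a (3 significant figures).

copper: temperature factor f = +0.126·(-11.6) = -1.4616
  SO₂ term: 0.0053·143.3^0.26·exp(0.059·66-1.4616) = 0.2194
  Sd branch = 0.01025·Sd^0.27·e^(0.036·RH+0.049·T) = 0.5386 μm/a
  sum: 0.2194 + 0.5386 → r_corr = 0.758 μm/a

r_corr = 0.758 μm/a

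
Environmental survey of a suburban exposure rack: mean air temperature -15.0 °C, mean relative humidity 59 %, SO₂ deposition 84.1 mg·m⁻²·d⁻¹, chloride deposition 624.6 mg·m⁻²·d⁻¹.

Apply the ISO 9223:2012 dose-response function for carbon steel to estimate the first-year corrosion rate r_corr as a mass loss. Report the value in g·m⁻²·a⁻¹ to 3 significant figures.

carbon steel: T≤10 °C ⇒ hinge +0.150·(-15.0−10) = -3.7500
  SO₂ term: 1.77·84.1^0.52·exp(0.02·59-3.7500) = 1.357
  Cl⁻ term: 0.102·624.6^0.62·exp(0.033·59+0.04·-15.0) = 21.23
  r_corr = 1.357 + 21.23 = 22.58 μm/a
Convert to mass loss: 22.58 μm/a × 7.85 g/cm³ = 177.3 g·m⁻²·a⁻¹

r_corr = 177 g·m⁻²·a⁻¹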